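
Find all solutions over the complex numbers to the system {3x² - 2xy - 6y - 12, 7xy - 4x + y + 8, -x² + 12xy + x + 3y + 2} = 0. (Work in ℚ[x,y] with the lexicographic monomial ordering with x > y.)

{(2, 0)}

Compute a lex Gröbner basis by Buchberger's algorithm.
f_1 = 3x² - 2xy - 6y - 12, LT = x².
f_2 = 7xy - 4x + y + 8, LT = xy.
f_3 = -x² + 12xy + x + 3y + 2, LT = x².

S(f_1,f_2): lcm = x²y. S = 4/7x² - ⅔xy² - 1/7xy - 8/7x - 2y² - 4y.
  reduce S modulo (f_1, f_2, f_3):
  remainder -60/49x - 40/21y² - 305/147y + 120/49 ≠ 0; add h_4 = -60/49x - 40/21y² - 305/147y + 120/49 to the basis.

S(f_1,f_3): lcm = x². S = 34/3xy + x + y - 2.
  reduce S modulo (f_1, f_2, f_3, h_4):
  remainder -314/27y² - 1435/108y ≠ 0; add h_5 = -314/27y² - 1435/108y to the basis.

S(f_2,f_3): lcm = x²y. S = -4/7x² + 12xy² + 8/7xy + 8/7x + 3y² + 2y.
  reduce S modulo (f_1, f_2, f_3, h_4, h_5):
  remainder -18789/1256y ≠ 0; add h_6 = -18789/1256y to the basis.

The other S-polynomials (S(f_1,h_4), S(f_2,h_4), S(f_3,h_4), S(f_1,h_5), S(f_2,h_5), S(f_3,h_5), S(h_4,h_5), S(f_1,h_6), S(f_2,h_6), S(f_3,h_6), S(h_4,h_6), S(h_5,h_6)) all reduce to 0 modulo the current basis, so we have a Gröbner basis.
Inter-reduce: drop elements whose leading term is divisible by another's, tail-reduce, and make monic.
Reduced Gröbner basis: {x - 2, y}.

A lex Gröbner basis eliminates variables successively. Here y depends only on y, with roots {0}; lifting each root through the earlier basis elements recovers the full solutions.
  y = 0: the earlier basis element becomes x - 2 = 0, giving x = 2 — point (2, 0).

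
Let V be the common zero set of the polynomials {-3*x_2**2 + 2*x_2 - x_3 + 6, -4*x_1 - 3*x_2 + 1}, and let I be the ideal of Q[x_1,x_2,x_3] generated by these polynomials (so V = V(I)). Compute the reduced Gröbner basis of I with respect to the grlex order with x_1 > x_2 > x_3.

The reduced Gröbner basis is the canonical form of the ideal for this ordering.

f_1 = -3*x_2**2 + 2*x_2 - x_3 + 6, LT = x_2**2.
f_2 = -4*x_1 - 3*x_2 + 1, LT = x_1.

The S-polynomials (S(f_1,f_2)) all reduce to 0 modulo the current basis, so we have a Gröbner basis.

G = {x_2**2 - 2/3*x_2 + 1/3*x_3 - 2, x_1 + 3/4*x_2 - 1/4}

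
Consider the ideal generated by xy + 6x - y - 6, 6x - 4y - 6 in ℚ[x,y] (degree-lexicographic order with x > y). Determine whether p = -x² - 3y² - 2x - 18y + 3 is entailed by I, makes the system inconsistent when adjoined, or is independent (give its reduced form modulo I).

-x² - 3y² - 2x - 18y + 3 lies in I (it reduces to 0).

First compute the reduced Gröbner basis of I by Buchberger's algorithm.
f_1 = xy + 6x - y - 6, LT = xy.
f_2 = 6x - 4y - 6, LT = x.

S(f_1,f_2): lcm = xy. S = ⅔y² + 6x - 6.
  leading term y²: no divisor's leading term divides it; move ⅔y² to the remainder.
  leading term x: subtract (1)·f_2 from 6x - 6 → 4y
  leading term y: no divisor's leading term divides it; move 4y to the remainder.
  remainder ⅔y² + 4y ≠ 0; add h_3 = ⅔y² + 4y to the basis.

S(f_1,h_3): lcm = xy². S = -y² - 6y.
  leading term y²: subtract (-3/2)·h_3 from -y² - 6y → 0
  remainder 0.

S(f_2,h_3): leading monomials are coprime, so the S-polynomial reduces to 0 (Buchberger's first criterion).
Every S-polynomial of the final basis reduces to 0, so we have a Gröbner basis.
Inter-reduce: drop elements whose leading term is divisible by another's, tail-reduce, and make monic.
Reduced Gröbner basis: {y² + 6y, x - ⅔y - 1}.
Label its elements g_1 = y² + 6y, g_2 = x - ⅔y - 1.

Reduce p = -x² - 3y² - 2x - 18y + 3 modulo G:
  leading term x²: subtract (-x)·g_2 from -x² - 3y² - 2x - 18y + 3 → -⅔xy - 3y² - 3x - 18y + 3
  leading term xy: subtract (-⅔y)·g_2 from -⅔xy - 3y² - 3x - 18y + 3 → -31/9y² - 3x - 56/3y + 3
  leading term y²: subtract (-31/9)·g_1 from -31/9y² - 3x - 56/3y + 3 → -3x + 2y + 3
  leading term x: subtract (-3)·g_2 from -3x + 2y + 3 → 0
  normal form = 0.
Since the normal form is 0, p ∈ I.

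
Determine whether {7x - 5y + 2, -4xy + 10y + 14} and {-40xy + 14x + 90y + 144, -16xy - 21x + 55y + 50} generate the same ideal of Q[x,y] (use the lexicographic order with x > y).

Since reduced Gröbner bases are canonical representatives of ideals under a given ordering, it suffices to compute and compare them.
Buchberger on the first generating set:
f_1 = 7x - 5y + 2, LT = x.
f_2 = -4xy + 10y + 14, LT = xy.

S(f_1,f_2): lcm = xy. S = -5/7y^2 + 39/14y + 7/2.
  leading term y^2: no divisor's leading term divides it; move -5/7y^2 to the remainder.
  leading term y: no divisor's leading term divides it; move 39/14y to the remainder.
  leading term 1: no divisor's leading term divides it; move 7/2 to the remainder.
  remainder -5/7y^2 + 39/14y + 7/2 ≠ 0; add g_3 = -5/7y^2 + 39/14y + 7/2 to the basis.

The other S-polynomials (S(f_1,g_3), S(f_2,g_3)) all reduce to 0 modulo the current basis, so we have a Gröbner basis.
Inter-reduce: drop elements whose leading term is divisible by another's, tail-reduce, and make monic.
Reduced Gröbner basis: {x - 5/7y + 2/7, y^2 - 39/10y - 49/10}.

Buchberger on the second generating set:
h_1 = -40xy + 14x + 90y + 144, LT = xy.
h_2 = -16xy - 21x + 55y + 50, LT = xy.

S(h_1,h_2): lcm = xy. S = -133/80x + 19/16y - 19/40.
  leading term x: no divisor's leading term divides it; move -133/80x to the remainder.
  leading term y: no divisor's leading term divides it; move 19/16y to the remainder.
  leading term 1: no divisor's leading term divides it; move -19/40 to the remainder.
  remainder -133/80x + 19/16y - 19/40 ≠ 0; add k_3 = -133/80x + 19/16y - 19/40 to the basis.

S(h_1,k_3): lcm = xy. S = -7/20x + 5/7y^2 - 71/28y - 18/5.
  leading term x: subtract (4/19)·k_3 from -7/20x + 5/7y^2 - 71/28y - 18/5 → 5/7y^2 - 39/14y - 7/2
  leading term y^2: no divisor's leading term divides it; move 5/7y^2 to the remainder.
  leading term y: no divisor's leading term divides it; move -39/14y to the remainder.
  leading term 1: no divisor's leading term divides it; move -7/2 to the remainder.
  remainder 5/7y^2 - 39/14y - 7/2 ≠ 0; add k_4 = 5/7y^2 - 39/14y - 7/2 to the basis.

The other S-polynomials (S(h_2,k_3), S(h_1,k_4), S(h_2,k_4), S(k_3,k_4)) all reduce to 0 modulo the current basis, so we have a Gröbner basis.
Inter-reduce: drop elements whose leading term is divisible by another's, tail-reduce, and make monic.
Reduced Gröbner basis: {x - 5/7y + 2/7, y^2 - 39/10y - 49/10}.

Same reduced basis, so the two generating sets span the same ideal.

Yes, the ideals are equal.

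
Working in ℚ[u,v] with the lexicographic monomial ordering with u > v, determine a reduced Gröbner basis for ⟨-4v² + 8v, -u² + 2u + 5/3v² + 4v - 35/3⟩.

G = {u² - 2u - 22/3v + 35/3, v² - 2v}

f_1 = -4v² + 8v, LT = v².
f_2 = -u² + 2u + 5/3v² + 4v - 35/3, LT = u².

The S-polynomials (S(f_1,f_2)) all reduce to 0 modulo the current basis, so we have a Gröbner basis.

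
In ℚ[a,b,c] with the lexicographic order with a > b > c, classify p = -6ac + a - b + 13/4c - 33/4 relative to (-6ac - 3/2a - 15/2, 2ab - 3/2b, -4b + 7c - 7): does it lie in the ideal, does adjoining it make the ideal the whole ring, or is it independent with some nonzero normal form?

-6ac + a - b + 13/4c - 33/4 lies in I (it reduces to 0).

First compute the reduced Gröbner basis of I by Buchberger's algorithm.
f_1 = -6ac - 3/2a - 15/2, LT = ac.
f_2 = 2ab - 3/2b, LT = ab.
f_3 = -4b + 7c - 7, LT = b.

S(f_1,f_2): lcm = abc. S = ¼ab + ¾bc + 5/4b.
  reduce S modulo (f_1, f_2, f_3):
  remainder 21/16c² + 77/64c - 161/64 ≠ 0; add h_4 = 21/16c² + 77/64c - 161/64 to the basis.

S(f_2,f_3): lcm = ab. S = 7/4ac - 7/4a - ¾b.
  reduce S modulo (f_1, f_2, f_3, h_4):
  remainder -35/16a - 21/16c - ⅞ ≠ 0; add h_5 = -35/16a - 21/16c - ⅞ to the basis.

The other S-polynomials (S(f_1,f_3), S(f_1,h_4), S(f_2,h_4), S(f_3,h_4), S(f_1,h_5), S(f_2,h_5), S(f_3,h_5), S(h_4,h_5)) all reduce to 0 modulo the current basis, so we have a Gröbner basis.
Inter-reduce: drop elements whose leading term is divisible by another's, tail-reduce, and make monic.
Reduced Gröbner basis: {a + ⅗c + ⅖, b - 7/4c + 7/4, c² + 11/12c - 23/12}.
Label its elements g_1 = a + ⅗c + ⅖, g_2 = b - 7/4c + 7/4, g_3 = c² + 11/12c - 23/12.

Reduce p = -6ac + a - b + 13/4c - 33/4 modulo G:
  leading term ac: subtract (-6c)·g_1 from -6ac + a - b + 13/4c - 33/4 → a - b + 18/5c² + 113/20c - 33/4
  leading term a: subtract (1)·g_1 from a - b + 18/5c² + 113/20c - 33/4 → -b + 18/5c² + 101/20c - 173/20
  leading term b: subtract (-1)·g_2 from -b + 18/5c² + 101/20c - 173/20 → 18/5c² + 33/10c - 69/10
  leading term c²: subtract (18/5)·g_3 from 18/5c² + 33/10c - 69/10 → 0
  normal form = 0.
Since the normal form is 0, p ∈ I.

Ideal membership is decidable via reduction modulo a Gröbner basis.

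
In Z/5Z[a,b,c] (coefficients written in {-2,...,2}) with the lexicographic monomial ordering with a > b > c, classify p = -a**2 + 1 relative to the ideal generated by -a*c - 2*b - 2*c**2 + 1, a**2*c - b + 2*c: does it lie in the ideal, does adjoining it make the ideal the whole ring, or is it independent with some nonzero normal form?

-a**2 + 1 is independent of I; its normal form modulo I is -a**2 + 1.

First compute the reduced Gröbner basis of I by Buchberger's algorithm.
f_1 = -a*c - 2*b - 2*c**2 + 1, LT = a*c.
f_2 = a**2*c - b + 2*c, LT = a**2*c.

S(f_1,f_2): lcm = a**2*c. S = 2*a*b + 2*a*c**2 - a + b - 2*c.
  reduce S modulo (f_1, f_2):
  remainder 2*a*b - a + b*c + b + c**3 ≠ 0; add h_3 = 2*a*b - a + b*c + b + c**3 to the basis.

S(f_1,h_3): lcm = a*b*c. S = -2*a*c + 2*b**2 - b*c**2 + 2*b*c - b + 2*c**4.
  reduce S modulo (f_1, f_2, h_3):
  remainder 2*b**2 - b*c**2 + 2*b*c - 2*b + 2*c**4 - c**2 - 2 ≠ 0; add h_4 = 2*b**2 - b*c**2 + 2*b*c - 2*b + 2*c**4 - c**2 - 2 to the basis.

The other S-polynomials (S(f_2,h_3), S(f_1,h_4), S(f_2,h_4), S(h_3,h_4)) all reduce to 0 modulo the current basis, so we have a Gröbner basis.
Inter-reduce: drop elements whose leading term is divisible by another's, tail-reduce, and make monic.
Reduced Gröbner basis: {a*b + 2*a - 2*b*c - 2*b - 2*c**3, a*c + 2*b + 2*c**2 - 1, b**2 + 2*b*c**2 + b*c - b + c**4 + 2*c**2 - 1}.
Label its elements g_1 = a*b + 2*a - 2*b*c - 2*b - 2*c**3, g_2 = a*c + 2*b + 2*c**2 - 1, g_3 = b**2 + 2*b*c**2 + b*c - b + c**4 + 2*c**2 - 1.

Reduce p = -a**2 + 1 modulo G:
  leading term a**2: no divisor's leading term divides it; move -a**2 to the remainder.
  leading term 1: no divisor's leading term divides it; move 1 to the remainder.
  normal form = -a**2 + 1.
The normal form is nonzero, so p ∉ I. Since p minus its normal form lies in I, I + (p) = I + (r) where r = -a**2 + 1; decide whether this ideal is the whole ring.
Run Buchberger on G together with r (pairs among the g_i already reduce to 0 since G is a Gröbner basis):
g_1 = a*b + 2*a - 2*b*c - 2*b - 2*c**3, LT = a*b.
g_2 = a*c + 2*b + 2*c**2 - 1, LT = a*c.
g_3 = b**2 + 2*b*c**2 + b*c - b + c**4 + 2*c**2 - 1, LT = b**2.
r = -a**2 + 1, LT = a**2.

S(g_1,r): lcm = a**2*b. S = 2*a**2 - 2*a*b*c - 2*a*b - 2*a*c**3 + b.
  reduce S modulo (g_1, g_2, g_3, r):
  remainder -a + 2*b*c - b + c**3 + 1 ≠ 0; add m_5 = -a + 2*b*c - b + c**3 + 1 to the basis.

S(g_2,r): lcm = a**2*c. S = 2*a*b + 2*a*c**2 - a + c.
  reduce S modulo (g_1, g_2, g_3, r, m_5):
  remainder -b - 2*c ≠ 0; add m_6 = -b - 2*c to the basis.

S(g_1,m_5): lcm = a*b. S = 2*a + 2*b**2*c - b**2 + b*c**3 - 2*b*c - b - 2*c**3.
  reduce S modulo (g_1, g_2, g_3, r, m_5, m_6):
  remainder -2*c**5 + 2*c**4 + c**3 + 2*c**2 + 1 ≠ 0; add m_7 = -2*c**5 + 2*c**4 + c**3 + 2*c**2 + 1 to the basis.

S(g_2,m_5): lcm = a*c. S = 2*b*c**2 - b*c + 2*b + c**4 + 2*c**2 + c - 1.
  reduce S modulo (g_1, g_2, g_3, r, m_5, m_6, m_7):
  remainder c**4 + c**3 - c**2 + 2*c - 1 ≠ 0; add m_8 = c**4 + c**3 - c**2 + 2*c - 1 to the basis.

The other S-polynomials (S(g_1,g_2), S(g_1,g_3), S(g_2,g_3), S(g_3,r), S(g_3,m_5), S(r,m_5), S(g_1,m_6), S(g_2,m_6), S(g_3,m_6), S(r,m_6), S(m_5,m_6), S(g_1,m_7), S(g_2,m_7), S(g_3,m_7), S(r,m_7), S(m_5,m_7), S(m_6,m_7), S(g_1,m_8), S(g_2,m_8), S(g_3,m_8), S(r,m_8), S(m_5,m_8), S(m_6,m_8), S(m_7,m_8)) all reduce to 0 modulo the current basis, so we have a Gröbner basis.
Inter-reduce: drop elements whose leading term is divisible by another's, tail-reduce, and make monic.
Reduced Gröbner basis: {a - c**3 - c**2 - 2*c - 1, b + 2*c, c**4 + c**3 - c**2 + 2*c - 1}.
The reduced Gröbner basis of I + (p) is {a - c**3 - c**2 - 2*c - 1, b + 2*c, c**4 + c**3 - c**2 + 2*c - 1} ≠ {1}, a proper ideal, so the enlarged system stays consistent: p is independent of I, with normal form -a**2 + 1.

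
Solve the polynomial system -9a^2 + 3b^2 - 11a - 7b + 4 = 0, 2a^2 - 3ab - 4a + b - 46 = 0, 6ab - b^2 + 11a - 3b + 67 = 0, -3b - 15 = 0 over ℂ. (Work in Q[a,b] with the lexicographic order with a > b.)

{(3, -5)}

Compute a lex Gröbner basis by Buchberger's algorithm.
f_1 = -9a^2 - 11a + 3b^2 - 7b + 4, LT = a^2.
f_2 = 2a^2 - 3ab - 4a + b - 46, LT = a^2.
f_3 = 6ab + 11a - b^2 - 3b + 67, LT = ab.
f_4 = -3b - 15, LT = b.

S(f_1,f_2): lcm = a^2. S = 3/2ab + 29/9a - 1/3b^2 + 5/18b + 203/9.
  reduce S modulo (f_1, f_2, f_3, f_4):
  remainder 17/36a - 17/12 ≠ 0; add h_5 = 17/36a - 17/12 to the basis.

The other S-polynomials (S(f_1,f_3), S(f_1,f_4), S(f_2,f_3), S(f_2,f_4), S(f_3,f_4), S(f_1,h_5), S(f_2,h_5), S(f_3,h_5), S(f_4,h_5)) all reduce to 0 modulo the current basis, so we have a Gröbner basis.
Inter-reduce: drop elements whose leading term is divisible by another's, tail-reduce, and make monic.
Reduced Gröbner basis: {a - 3, b + 5}.

Since the basis is lex-ordered, b + 5 is univariate in b. Its roots are {-5}. Back-substituting each root into the other basis elements fixes the other coordinates.
  b = -5: the earlier basis element becomes a - 3 = 0, giving a = 3 — point (3, -5).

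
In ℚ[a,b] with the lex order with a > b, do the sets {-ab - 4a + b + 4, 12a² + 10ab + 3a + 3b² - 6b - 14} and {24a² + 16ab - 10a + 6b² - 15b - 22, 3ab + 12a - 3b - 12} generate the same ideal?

Since reduced Gröbner bases are canonical representatives of ideals under a given ordering, it suffices to compute and compare them.
Buchberger on the first generating set:
f_1 = -ab - 4a + b + 4, LT = ab.
f_2 = 12a² + 10ab + 3a + 3b² - 6b - 14, LT = a².

S(f_1,f_2): lcm = a²b. S = 4a² - ⅚ab² - 5/4ab - 4a - ¼b³ + ½b² + 7/6b.
  leading term a²: subtract (⅓)·f_2 from 4a² - ⅚ab² - 5/4ab - 4a - ¼b³ + ½b² + 7/6b → -⅚ab² - 55/12ab - 5a - ¼b³ - ½b² + 19/6b + 14/3
  leading term ab²: subtract (⅚b)·f_1 from -⅚ab² - 55/12ab - 5a - ¼b³ - ½b² + 19/6b + 14/3 → -5/4ab - 5a - ¼b³ - 4/3b² - ⅙b + 14/3
  leading term ab: subtract (5/4)·f_1 from -5/4ab - 5a - ¼b³ - 4/3b² - ⅙b + 14/3 → -¼b³ - 4/3b² - 17/12b - ⅓
  leading term b³: no divisor's leading term divides it; move -¼b³ to the remainder.
  leading term b²: no divisor's leading term divides it; move -4/3b² to the remainder.
  leading term b: no divisor's leading term divides it; move -17/12b to the remainder.
  leading term 1: no divisor's leading term divides it; move -⅓ to the remainder.
  remainder -¼b³ - 4/3b² - 17/12b - ⅓ ≠ 0; add g_3 = -¼b³ - 4/3b² - 17/12b - ⅓ to the basis.

S(f_1,g_3): lcm = ab³. S = -4/3ab² - 17/3ab - 4/3a - b³ - 4b².
  leading term ab²: subtract (4/3b)·f_1 from -4/3ab² - 17/3ab - 4/3a - b³ - 4b² → -⅓ab - 4/3a - b³ - 16/3b² - 16/3b
  leading term ab: subtract (⅓)·f_1 from -⅓ab - 4/3a - b³ - 16/3b² - 16/3b → -b³ - 16/3b² - 17/3b - 4/3
  leading term b³: subtract (4)·g_3 from -b³ - 16/3b² - 17/3b - 4/3 → 0
  remainder 0.

S(f_2,g_3): leading monomials are coprime, so the S-polynomial reduces to 0 (Buchberger's first criterion).
Every S-polynomial of the final basis reduces to 0, so we have a Gröbner basis.
Inter-reduce: drop elements whose leading term is divisible by another's, tail-reduce, and make monic.
Reduced Gröbner basis: {a² - 37/12a + ¼b² + ⅓b + 13/6, ab + 4a - b - 4, b³ + 16/3b² + 17/3b + 4/3}.

Buchberger on the second generating set:
h_1 = 24a² + 16ab - 10a + 6b² - 15b - 22, LT = a².
h_2 = 3ab + 12a - 3b - 12, LT = ab.

S(h_1,h_2): lcm = a²b. S = -4a² + ⅔ab² + 7/12ab + 4a + ¼b³ - ⅝b² - 11/12b.
  leading term a²: subtract (-⅙)·h_1 from -4a² + ⅔ab² + 7/12ab + 4a + ¼b³ - ⅝b² - 11/12b → ⅔ab² + 13/4ab + 7/3a + ¼b³ + ⅜b² - 41/12b - 11/3
  leading term ab²: subtract (2/9b)·h_2 from ⅔ab² + 13/4ab + 7/3a + ¼b³ + ⅜b² - 41/12b - 11/3 → 7/12ab + 7/3a + ¼b³ + 25/24b² - ¾b - 11/3
  leading term ab: subtract (7/36)·h_2 from 7/12ab + 7/3a + ¼b³ + 25/24b² - ¾b - 11/3 → ¼b³ + 25/24b² - ⅙b - 4/3
  leading term b³: no divisor's leading term divides it; move ¼b³ to the remainder.
  leading term b²: no divisor's leading term divides it; move 25/24b² to the remainder.
  leading term b: no divisor's leading term divides it; move -⅙b to the remainder.
  leading term 1: no divisor's leading term divides it; move -4/3 to the remainder.
  remainder ¼b³ + 25/24b² - ⅙b - 4/3 ≠ 0; add k_3 = ¼b³ + 25/24b² - ⅙b - 4/3 to the basis.

S(h_1,k_3): leading monomials are coprime, so the S-polynomial reduces to 0 (Buchberger's first criterion).
S(h_2,k_3): lcm = ab³. S = -⅙ab² + ⅔ab + 16/3a - b³ - 4b².
  leading term ab²: subtract (-1/18b)·h_2 from -⅙ab² + ⅔ab + 16/3a - b³ - 4b² → 4/3ab + 16/3a - b³ - 25/6b² - ⅔b
  leading term ab: subtract (4/9)·h_2 from 4/3ab + 16/3a - b³ - 25/6b² - ⅔b → -b³ - 25/6b² + ⅔b + 16/3
  leading term b³: subtract (-4)·k_3 from -b³ - 25/6b² + ⅔b + 16/3 → 0
  remainder 0.

Every S-polynomial of the final basis reduces to 0, so we have a Gröbner basis.
Inter-reduce: drop elements whose leading term is divisible by another's, tail-reduce, and make monic.
Reduced Gröbner basis: {a² - 37/12a + ¼b² + 1/24b + 7/4, ab + 4a - b - 4, b³ + 25/6b² - ⅔b - 16/3}.

Since the reduced bases disagree, the two ideals are not the same.

No, the ideals differ.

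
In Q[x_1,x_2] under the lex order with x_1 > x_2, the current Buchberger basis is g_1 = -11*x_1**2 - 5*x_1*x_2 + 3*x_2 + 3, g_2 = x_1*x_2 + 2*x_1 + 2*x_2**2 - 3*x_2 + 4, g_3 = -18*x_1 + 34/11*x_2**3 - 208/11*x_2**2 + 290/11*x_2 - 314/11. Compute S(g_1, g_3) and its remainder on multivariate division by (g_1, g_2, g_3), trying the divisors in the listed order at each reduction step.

lcm(LM(g_1), LM(g_3)) = x_1**2.
S = (lcm/LT(g_1))·g_1 − (lcm/LT(g_3))·g_3 = 17/99*x_1*x_2**3 - 104/99*x_1*x_2**2 + 190/99*x_1*x_2 - 157/99*x_1 - 3/11*x_2 - 3/11.
Reduce S modulo (g_1, g_2, g_3) in that order:
  leading term x_1*x_2**3: subtract (17/99*x_2**2)·g_2 from 17/99*x_1*x_2**3 - 104/99*x_1*x_2**2 + 190/99*x_1*x_2 - 157/99*x_1 - 3/11*x_2 - 3/11 → -46/33*x_1*x_2**2 + 190/99*x_1*x_2 - 157/99*x_1 - 34/99*x_2**4 + 17/33*x_2**3 - 68/99*x_2**2 - 3/11*x_2 - 3/11
  leading term x_1*x_2**2: subtract (-46/33*x_2)·g_2 from -46/33*x_1*x_2**2 + 190/99*x_1*x_2 - 157/99*x_1 - 34/99*x_2**4 + 17/33*x_2**3 - 68/99*x_2**2 - 3/11*x_2 - 3/11 → 466/99*x_1*x_2 - 157/99*x_1 - 34/99*x_2**4 + 109/33*x_2**3 - 482/99*x_2**2 + 175/33*x_2 - 3/11
  leading term x_1*x_2: subtract (466/99)·g_2 from 466/99*x_1*x_2 - 157/99*x_1 - 34/99*x_2**4 + 109/33*x_2**3 - 482/99*x_2**2 + 175/33*x_2 - 3/11 → -11*x_1 - 34/99*x_2**4 + 109/33*x_2**3 - 1414/99*x_2**2 + 641/33*x_2 - 1891/99
  leading term x_1: subtract (11/18)·g_3 from -11*x_1 - 34/99*x_2**4 + 109/33*x_2**3 - 1414/99*x_2**2 + 641/33*x_2 - 1891/99 → -34/99*x_2**4 + 140/99*x_2**3 - 30/11*x_2**2 + 328/99*x_2 - 164/99
  leading term x_2**4: no divisor's leading term divides it; move -34/99*x_2**4 to the remainder.
  leading term x_2**3: no divisor's leading term divides it; move 140/99*x_2**3 to the remainder.
  leading term x_2**2: no divisor's leading term divides it; move -30/11*x_2**2 to the remainder.
  leading term x_2: no divisor's leading term divides it; move 328/99*x_2 to the remainder.
  leading term 1: no divisor's leading term divides it; move -164/99 to the remainder.
The remainder -34/99*x_2**4 + 140/99*x_2**3 - 30/11*x_2**2 + 328/99*x_2 - 164/99 is nonzero, so it would be added as the next basis element.
An S-polynomial is built so that the two leading terms cancel; whether anything survives reduction is exactly the Gröbner-basis criterion.

S(g_1, g_3) = 17/99*x_1*x_2**3 - 104/99*x_1*x_2**2 + 190/99*x_1*x_2 - 157/99*x_1 - 3/11*x_2 - 3/11; remainder on division = -34/99*x_2**4 + 140/99*x_2**3 - 30/11*x_2**2 + 328/99*x_2 - 164/99.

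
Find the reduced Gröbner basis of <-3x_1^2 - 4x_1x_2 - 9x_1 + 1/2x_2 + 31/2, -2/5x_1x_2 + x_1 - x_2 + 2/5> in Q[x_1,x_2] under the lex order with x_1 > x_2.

f_1 = -3x_1^2 - 4x_1x_2 - 9x_1 + 1/2x_2 + 31/2, LT = x_1^2.
f_2 = -2/5x_1x_2 + x_1 - x_2 + 2/5, LT = x_1x_2.

S(f_1,f_2): lcm = x_1^2x_2. S = 5/2x_1^2 + 4/3x_1x_2^2 + 1/2x_1x_2 + x_1 - 1/6x_2^2 - 31/6x_2.
  leading term x_1^2: subtract (-5/6)·f_1 from 5/2x_1^2 + 4/3x_1x_2^2 + 1/2x_1x_2 + x_1 - 1/6x_2^2 - 31/6x_2 → 4/3x_1x_2^2 - 17/6x_1x_2 - 13/2x_1 - 1/6x_2^2 - 19/4x_2 + 155/12
  leading term x_1x_2^2: subtract (-10/3x_2)·f_2 from 4/3x_1x_2^2 - 17/6x_1x_2 - 13/2x_1 - 1/6x_2^2 - 19/4x_2 + 155/12 → 1/2x_1x_2 - 13/2x_1 - 7/2x_2^2 - 41/12x_2 + 155/12
  leading term x_1x_2: subtract (-5/4)·f_2 from 1/2x_1x_2 - 13/2x_1 - 7/2x_2^2 - 41/12x_2 + 155/12 → -21/4x_1 - 7/2x_2^2 - 14/3x_2 + 161/12
  leading term x_1: no divisor's leading term divides it; move -21/4x_1 to the remainder.
  leading term x_2^2: no divisor's leading term divides it; move -7/2x_2^2 to the remainder.
  leading term x_2: no divisor's leading term divides it; move -14/3x_2 to the remainder.
  leading term 1: no divisor's leading term divides it; move 161/12 to the remainder.
  remainder -21/4x_1 - 7/2x_2^2 - 14/3x_2 + 161/12 ≠ 0; add g_3 = -21/4x_1 - 7/2x_2^2 - 14/3x_2 + 161/12 to the basis.

S(f_2,g_3): lcm = x_1x_2. S = -5/2x_1 - 2/3x_2^3 - 8/9x_2^2 + 91/18x_2 - 1.
  leading term x_1: subtract (10/21)·g_3 from -5/2x_1 - 2/3x_2^3 - 8/9x_2^2 + 91/18x_2 - 1 → -2/3x_2^3 + 7/9x_2^2 + 131/18x_2 - 133/18
  leading term x_2^3: no divisor's leading term divides it; move -2/3x_2^3 to the remainder.
  leading term x_2^2: no divisor's leading term divides it; move 7/9x_2^2 to the remainder.
  leading term x_2: no divisor's leading term divides it; move 131/18x_2 to the remainder.
  leading term 1: no divisor's leading term divides it; move -133/18 to the remainder.
  remainder -2/3x_2^3 + 7/9x_2^2 + 131/18x_2 - 133/18 ≠ 0; add g_4 = -2/3x_2^3 + 7/9x_2^2 + 131/18x_2 - 133/18 to the basis.

The other S-polynomials (S(f_1,g_3), S(f_1,g_4), S(f_2,g_4), S(g_3,g_4)) all reduce to 0 modulo the current basis, so we have a Gröbner basis.
Inter-reduce: drop elements whose leading term is divisible by another's, tail-reduce, and make monic.

G = {x_1 + 2/3x_2^2 + 8/9x_2 - 23/9, x_2^3 - 7/6x_2^2 - 131/12x_2 + 133/12}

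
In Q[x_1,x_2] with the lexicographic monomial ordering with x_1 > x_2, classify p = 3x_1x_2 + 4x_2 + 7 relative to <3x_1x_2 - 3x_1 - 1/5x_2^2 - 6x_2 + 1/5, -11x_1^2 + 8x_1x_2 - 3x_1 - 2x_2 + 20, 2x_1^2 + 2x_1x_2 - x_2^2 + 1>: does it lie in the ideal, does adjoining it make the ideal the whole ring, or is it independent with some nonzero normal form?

3x_1x_2 + 4x_2 + 7 lies in I (it reduces to 0).

First compute the reduced Gröbner basis of I by Buchberger's algorithm.
f_1 = 3x_1x_2 - 3x_1 - 1/5x_2^2 - 6x_2 + 1/5, LT = x_1x_2.
f_2 = -11x_1^2 + 8x_1x_2 - 3x_1 - 2x_2 + 20, LT = x_1^2.
f_3 = 2x_1^2 + 2x_1x_2 - x_2^2 + 1, LT = x_1^2.

S(f_1,f_2): lcm = x_1^2x_2. S = -x_1^2 + 109/165x_1x_2^2 - 25/11x_1x_2 + 1/15x_1 - 2/11x_2^2 + 20/11x_2.
  leading term x_1^2: subtract (1/11)·f_2 from -x_1^2 + 109/165x_1x_2^2 - 25/11x_1x_2 + 1/15x_1 - 2/11x_2^2 + 20/11x_2 → 109/165x_1x_2^2 - 3x_1x_2 + 56/165x_1 - 2/11x_2^2 + 2x_2 - 20/11
  leading term x_1x_2^2: subtract (109/495x_2)·f_1 from 109/165x_1x_2^2 - 3x_1x_2 + 56/165x_1 - 2/11x_2^2 + 2x_2 - 20/11 → -386/165x_1x_2 + 56/165x_1 + 109/2475x_2^3 + 188/165x_2^2 + 4841/2475x_2 - 20/11
  leading term x_1x_2: subtract (-386/495)·f_1 from -386/165x_1x_2 + 56/165x_1 + 109/2475x_2^3 + 188/165x_2^2 + 4841/2475x_2 - 20/11 → -2x_1 + 109/2475x_2^3 + 2434/2475x_2^2 - 6739/2475x_2 - 374/225
  leading term x_1: no divisor's leading term divides it; move -2x_1 to the remainder.
  leading term x_2^3: no divisor's leading term divides it; move 109/2475x_2^3 to the remainder.
  leading term x_2^2: no divisor's leading term divides it; move 2434/2475x_2^2 to the remainder.
  leading term x_2: no divisor's leading term divides it; move -6739/2475x_2 to the remainder.
  leading term 1: no divisor's leading term divides it; move -374/225 to the remainder.
  remainder -2x_1 + 109/2475x_2^3 + 2434/2475x_2^2 - 6739/2475x_2 - 374/225 ≠ 0; add h_4 = -2x_1 + 109/2475x_2^3 + 2434/2475x_2^2 - 6739/2475x_2 - 374/225 to the basis.

S(f_1,f_3): lcm = x_1^2x_2. S = -x_1^2 - 16/15x_1x_2^2 - 2x_1x_2 + 1/15x_1 + 1/2x_2^3 - 1/2x_2.
  leading term x_1^2: subtract (1/11)·f_2 from -x_1^2 - 16/15x_1x_2^2 - 2x_1x_2 + 1/15x_1 + 1/2x_2^3 - 1/2x_2 → -16/15x_1x_2^2 - 30/11x_1x_2 + 56/165x_1 + 1/2x_2^3 - 7/22x_2 - 20/11
  leading term x_1x_2^2: subtract (-16/45x_2)·f_1 from -16/15x_1x_2^2 - 30/11x_1x_2 + 56/165x_1 + 1/2x_2^3 - 7/22x_2 - 20/11 → -626/165x_1x_2 + 56/165x_1 + 193/450x_2^3 - 32/15x_2^2 - 1223/4950x_2 - 20/11
  leading term x_1x_2: subtract (-626/495)·f_1 from -626/165x_1x_2 + 56/165x_1 + 193/450x_2^3 - 32/15x_2^2 - 1223/4950x_2 - 20/11 → -38/11x_1 + 193/450x_2^3 - 5906/2475x_2^2 - 38783/4950x_2 - 3874/2475
  leading term x_1: subtract (19/11)·h_4 from -38/11x_1 + 193/450x_2^3 - 5906/2475x_2^2 - 38783/4950x_2 - 3874/2475 → 19211/54450x_2^3 - 111212/27225x_2^2 - 170531/54450x_2 + 3232/2475
  leading term x_2^3: no divisor's leading term divides it; move 19211/54450x_2^3 to the remainder.
  leading term x_2^2: no divisor's leading term divides it; move -111212/27225x_2^2 to the remainder.
  leading term x_2: no divisor's leading term divides it; move -170531/54450x_2 to the remainder.
  leading term 1: no divisor's leading term divides it; move 3232/2475 to the remainder.
  remainder 19211/54450x_2^3 - 111212/27225x_2^2 - 170531/54450x_2 + 3232/2475 ≠ 0; add h_5 = 19211/54450x_2^3 - 111212/27225x_2^2 - 170531/54450x_2 + 3232/2475 to the basis.

S(f_2,f_3): lcm = x_1^2. S = -19/11x_1x_2 + 3/11x_1 + 1/2x_2^2 + 2/11x_2 - 51/22.
  leading term x_1x_2: subtract (-19/33)·f_1 from -19/11x_1x_2 + 3/11x_1 + 1/2x_2^2 + 2/11x_2 - 51/22 → -16/11x_1 + 127/330x_2^2 - 36/11x_2 - 727/330
  leading term x_1: subtract (8/11)·h_4 from -16/11x_1 + 127/330x_2^2 - 36/11x_2 - 727/330 → -872/27225x_2^3 - 17989/54450x_2^2 - 35188/27225x_2 - 4921/4950
  leading term x_2^3: subtract (-1744/19211)·h_5 from -872/27225x_2^3 - 17989/54450x_2^2 - 35188/27225x_2 - 4921/4950 → -404129/576330x_2^2 - 30292/19211x_2 - 504631/576330
  leading term x_2^2: no divisor's leading term divides it; move -404129/576330x_2^2 to the remainder.
  leading term x_2: no divisor's leading term divides it; move -30292/19211x_2 to the remainder.
  leading term 1: no divisor's leading term divides it; move -504631/576330 to the remainder.
  remainder -404129/576330x_2^2 - 30292/19211x_2 - 504631/576330 ≠ 0; add h_6 = -404129/576330x_2^2 - 30292/19211x_2 - 504631/576330 to the basis.

S(f_1,h_4): lcm = x_1x_2. S = -x_1 + 109/4950x_2^4 + 1217/2475x_2^3 - 7069/4950x_2^2 - 637/225x_2 + 1/15.
  leading term x_1: subtract (1/2)·h_4 from -x_1 + 109/4950x_2^4 + 1217/2475x_2^3 - 7069/4950x_2^2 - 637/225x_2 + 1/15 → 109/4950x_2^4 + 31/66x_2^3 - 9503/4950x_2^2 - 97/66x_2 + 202/225
  leading term x_2^4: subtract (1199/19211x_2)·h_5 from 109/4950x_2^4 + 31/66x_2^3 - 9503/4950x_2^2 - 97/66x_2 + 202/225 → 68909791/95094450x_2^3 - 81987127/47547225x_2^2 - 147510361/95094450x_2 + 202/225
  leading term x_2^3: subtract (758007701/369062521)·h_5 from 68909791/95094450x_2^3 - 81987127/47547225x_2^2 - 147510361/95094450x_2 + 202/225 → 36900248363/5535937815x_2^2 + 1801501823/369062521x_2 - 9877721018/5535937815
  leading term x_2^2: subtract (-6709136066/705792929)·h_6 from 36900248363/5535937815x_2^2 + 1801501823/369062521x_2 - 9877721018/5535937815 → -7133817825/705792929x_2 - 7133817825/705792929
  leading term x_2: no divisor's leading term divides it; move -7133817825/705792929x_2 to the remainder.
  leading term 1: no divisor's leading term divides it; move -7133817825/705792929 to the remainder.
  remainder -7133817825/705792929x_2 - 7133817825/705792929 ≠ 0; add h_7 = -7133817825/705792929x_2 - 7133817825/705792929 to the basis.

The other S-polynomials (S(f_2,h_4), S(f_3,h_4), S(f_1,h_5), S(f_2,h_5), S(f_3,h_5), S(h_4,h_5), S(f_1,h_6), S(f_2,h_6), S(f_3,h_6), S(h_4,h_6), S(h_5,h_6), S(f_1,h_7), S(f_2,h_7), S(f_3,h_7), S(h_4,h_7), S(h_5,h_7), S(h_6,h_7)) all reduce to 0 modulo the current basis, so we have a Gröbner basis.
Inter-reduce: drop elements whose leading term is divisible by another's, tail-reduce, and make monic.
Reduced Gröbner basis: {x_1 - 1, x_2 + 1}.
Label its elements g_1 = x_1 - 1, g_2 = x_2 + 1.

Reduce p = 3x_1x_2 + 4x_2 + 7 modulo G:
  leading term x_1x_2: subtract (3x_2)·g_1 from 3x_1x_2 + 4x_2 + 7 → 7x_2 + 7
  leading term x_2: subtract (7)·g_2 from 7x_2 + 7 → 0
  normal form = 0.
Since the normal form is 0, p ∈ I.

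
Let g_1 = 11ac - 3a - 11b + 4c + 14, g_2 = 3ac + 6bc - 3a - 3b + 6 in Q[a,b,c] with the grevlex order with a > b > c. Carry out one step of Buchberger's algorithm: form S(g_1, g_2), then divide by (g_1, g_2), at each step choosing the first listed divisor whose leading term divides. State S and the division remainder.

lcm(LM(g_1), LM(g_2)) = ac.
S = (lcm/LT(g_1))·g_1 − (lcm/LT(g_2))·g_2 = -2bc + 8/11a + 4/11c - 8/11.
Reduce S modulo (g_1, g_2) in that order:
  leading term bc: no divisor's leading term divides it; move -2bc to the remainder.
  leading term a: no divisor's leading term divides it; move 8/11a to the remainder.
  leading term c: no divisor's leading term divides it; move 4/11c to the remainder.
  leading term 1: no divisor's leading term divides it; move -8/11 to the remainder.
The remainder -2bc + 8/11a + 4/11c - 8/11 is nonzero, so it would be added as the next basis element.

S(g_1, g_2) = -2bc + 8/11a + 4/11c - 8/11; remainder on division = -2bc + 8/11a + 4/11c - 8/11.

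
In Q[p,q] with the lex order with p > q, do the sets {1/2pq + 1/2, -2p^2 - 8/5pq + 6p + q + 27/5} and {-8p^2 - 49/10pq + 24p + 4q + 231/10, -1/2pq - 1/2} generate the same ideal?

Two ideals are equal iff their reduced Gröbner bases coincide (the reduced basis is unique for a fixed ordering).
Buchberger on the first generating set:
f_1 = 1/2pq + 1/2, LT = pq.
f_2 = -2p^2 - 8/5pq + 6p + q + 27/5, LT = p^2.

S(f_1,f_2): lcm = p^2q. S = -4/5pq^2 + 3pq + p + 1/2q^2 + 27/10q.
  leading term pq^2: subtract (-8/5q)·f_1 from -4/5pq^2 + 3pq + p + 1/2q^2 + 27/10q → 3pq + p + 1/2q^2 + 7/2q
  leading term pq: subtract (6)·f_1 from 3pq + p + 1/2q^2 + 7/2q → p + 1/2q^2 + 7/2q - 3
  leading term p: no divisor's leading term divides it; move p to the remainder.
  leading term q^2: no divisor's leading term divides it; move 1/2q^2 to the remainder.
  leading term q: no divisor's leading term divides it; move 7/2q to the remainder.
  leading term 1: no divisor's leading term divides it; move -3 to the remainder.
  remainder p + 1/2q^2 + 7/2q - 3 ≠ 0; add g_3 = p + 1/2q^2 + 7/2q - 3 to the basis.

S(f_1,g_3): lcm = pq. S = -1/2q^3 - 7/2q^2 + 3q + 1.
  leading term q^3: no divisor's leading term divides it; move -1/2q^3 to the remainder.
  leading term q^2: no divisor's leading term divides it; move -7/2q^2 to the remainder.
  leading term q: no divisor's leading term divides it; move 3q to the remainder.
  leading term 1: no divisor's leading term divides it; move 1 to the remainder.
  remainder -1/2q^3 - 7/2q^2 + 3q + 1 ≠ 0; add g_4 = -1/2q^3 - 7/2q^2 + 3q + 1 to the basis.

S(f_2,g_3): lcm = p^2. S = -1/2pq^2 - 27/10pq - 1/2q - 27/10.
  leading term pq^2: subtract (-q)·f_1 from -1/2pq^2 - 27/10pq - 1/2q - 27/10 → -27/10pq - 27/10
  leading term pq: subtract (-27/5)·f_1 from -27/10pq - 27/10 → 0
  remainder 0.

S(f_1,g_4): lcm = pq^3. S = -7pq^2 + 6pq + 2p + q^2.
  leading term pq^2: subtract (-14q)·f_1 from -7pq^2 + 6pq + 2p + q^2 → 6pq + 2p + q^2 + 7q
  leading term pq: subtract (12)·f_1 from 6pq + 2p + q^2 + 7q → 2p + q^2 + 7q - 6
  leading term p: subtract (2)·g_3 from 2p + q^2 + 7q - 6 → 0
  remainder 0.

S(f_2,g_4): leading monomials are coprime, so the S-polynomial reduces to 0 (Buchberger's first criterion).
S(g_3,g_4): leading monomials are coprime, so the S-polynomial reduces to 0 (Buchberger's first criterion).
Every S-polynomial of the final basis reduces to 0, so we have a Gröbner basis.
Inter-reduce: drop elements whose leading term is divisible by another's, tail-reduce, and make monic.
Reduced Gröbner basis: {p + 1/2q^2 + 7/2q - 3, q^3 + 7q^2 - 6q - 2}.

Buchberger on the second generating set:
h_1 = -8p^2 - 49/10pq + 24p + 4q + 231/10, LT = p^2.
h_2 = -1/2pq - 1/2, LT = pq.

S(h_1,h_2): lcm = p^2q. S = 49/80pq^2 - 3pq - p - 1/2q^2 - 231/80q.
  leading term pq^2: subtract (-49/40q)·h_2 from 49/80pq^2 - 3pq - p - 1/2q^2 - 231/80q → -3pq - p - 1/2q^2 - 7/2q
  leading term pq: subtract (6)·h_2 from -3pq - p - 1/2q^2 - 7/2q → -p - 1/2q^2 - 7/2q + 3
  leading term p: no divisor's leading term divides it; move -p to the remainder.
  leading term q^2: no divisor's leading term divides it; move -1/2q^2 to the remainder.
  leading term q: no divisor's leading term divides it; move -7/2q to the remainder.
  leading term 1: no divisor's leading term divides it; move 3 to the remainder.
  remainder -p - 1/2q^2 - 7/2q + 3 ≠ 0; add k_3 = -p - 1/2q^2 - 7/2q + 3 to the basis.

S(h_1,k_3): lcm = p^2. S = -1/2pq^2 - 231/80pq - 1/2q - 231/80.
  leading term pq^2: subtract (q)·h_2 from -1/2pq^2 - 231/80pq - 1/2q - 231/80 → -231/80pq - 231/80
  leading term pq: subtract (231/40)·h_2 from -231/80pq - 231/80 → 0
  remainder 0.

S(h_2,k_3): lcm = pq. S = -1/2q^3 - 7/2q^2 + 3q + 1.
  leading term q^3: no divisor's leading term divides it; move -1/2q^3 to the remainder.
  leading term q^2: no divisor's leading term divides it; move -7/2q^2 to the remainder.
  leading term q: no divisor's leading term divides it; move 3q to the remainder.
  leading term 1: no divisor's leading term divides it; move 1 to the remainder.
  remainder -1/2q^3 - 7/2q^2 + 3q + 1 ≠ 0; add k_4 = -1/2q^3 - 7/2q^2 + 3q + 1 to the basis.

S(h_1,k_4): leading monomials are coprime, so the S-polynomial reduces to 0 (Buchberger's first criterion).
S(h_2,k_4): lcm = pq^3. S = -7pq^2 + 6pq + 2p + q^2.
  leading term pq^2: subtract (14q)·h_2 from -7pq^2 + 6pq + 2p + q^2 → 6pq + 2p + q^2 + 7q
  leading term pq: subtract (-12)·h_2 from 6pq + 2p + q^2 + 7q → 2p + q^2 + 7q - 6
  leading term p: subtract (-2)·k_3 from 2p + q^2 + 7q - 6 → 0
  remainder 0.

S(k_3,k_4): leading monomials are coprime, so the S-polynomial reduces to 0 (Buchberger's first criterion).
Every S-polynomial of the final basis reduces to 0, so we have a Gröbner basis.
Inter-reduce: drop elements whose leading term is divisible by another's, tail-reduce, and make monic.
Reduced Gröbner basis: {p + 1/2q^2 + 7/2q - 3, q^3 + 7q^2 - 6q - 2}.

The two bases agree; hence the ideals are identical.

Yes, the ideals are equal.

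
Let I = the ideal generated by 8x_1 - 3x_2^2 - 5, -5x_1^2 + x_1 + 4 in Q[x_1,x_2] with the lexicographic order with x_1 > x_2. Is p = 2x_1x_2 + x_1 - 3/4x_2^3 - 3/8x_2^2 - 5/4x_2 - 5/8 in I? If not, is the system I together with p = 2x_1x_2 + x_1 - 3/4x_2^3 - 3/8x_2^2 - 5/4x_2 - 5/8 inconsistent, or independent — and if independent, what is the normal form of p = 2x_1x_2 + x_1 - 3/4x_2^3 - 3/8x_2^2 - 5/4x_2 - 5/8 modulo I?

2x_1x_2 + x_1 - 3/4x_2^3 - 3/8x_2^2 - 5/4x_2 - 5/8 lies in I (it reduces to 0).

First compute the reduced Gröbner basis of I by Buchberger's algorithm.
f_1 = 8x_1 - 3x_2^2 - 5, LT = x_1.
f_2 = -5x_1^2 + x_1 + 4, LT = x_1^2.

S(f_1,f_2): lcm = x_1^2. S = -3/8x_1x_2^2 - 17/40x_1 + 4/5.
  leading term x_1x_2^2: subtract (-3/64x_2^2)·f_1 from -3/8x_1x_2^2 - 17/40x_1 + 4/5 → -17/40x_1 - 9/64x_2^4 - 15/64x_2^2 + 4/5
  leading term x_1: subtract (-17/320)·f_1 from -17/40x_1 - 9/64x_2^4 - 15/64x_2^2 + 4/5 → -9/64x_2^4 - 63/160x_2^2 + 171/320
  leading term x_2^4: no divisor's leading term divides it; move -9/64x_2^4 to the remainder.
  leading term x_2^2: no divisor's leading term divides it; move -63/160x_2^2 to the remainder.
  leading term 1: no divisor's leading term divides it; move 171/320 to the remainder.
  remainder -9/64x_2^4 - 63/160x_2^2 + 171/320 ≠ 0; add h_3 = -9/64x_2^4 - 63/160x_2^2 + 171/320 to the basis.

S(f_1,h_3): leading monomials are coprime, so the S-polynomial reduces to 0 (Buchberger's first criterion).
S(f_2,h_3): leading monomials are coprime, so the S-polynomial reduces to 0 (Buchberger's first criterion).
Every S-polynomial of the final basis reduces to 0, so we have a Gröbner basis.
Inter-reduce: drop elements whose leading term is divisible by another's, tail-reduce, and make monic.
Reduced Gröbner basis: {x_1 - 3/8x_2^2 - 5/8, x_2^4 + 14/5x_2^2 - 19/5}.
Label its elements g_1 = x_1 - 3/8x_2^2 - 5/8, g_2 = x_2^4 + 14/5x_2^2 - 19/5.

Reduce p = 2x_1x_2 + x_1 - 3/4x_2^3 - 3/8x_2^2 - 5/4x_2 - 5/8 modulo G:
  leading term x_1x_2: subtract (2x_2)·g_1 from 2x_1x_2 + x_1 - 3/4x_2^3 - 3/8x_2^2 - 5/4x_2 - 5/8 → x_1 - 3/8x_2^2 - 5/8
  leading term x_1: subtract (1)·g_1 from x_1 - 3/8x_2^2 - 5/8 → 0
  normal form = 0.
Since the normal form is 0, p ∈ I.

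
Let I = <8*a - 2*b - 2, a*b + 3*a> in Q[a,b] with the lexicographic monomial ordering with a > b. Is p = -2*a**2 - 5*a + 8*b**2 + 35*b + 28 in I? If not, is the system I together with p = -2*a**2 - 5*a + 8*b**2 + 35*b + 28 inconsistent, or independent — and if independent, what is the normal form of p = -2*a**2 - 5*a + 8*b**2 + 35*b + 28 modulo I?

First compute the reduced Gröbner basis of I by Buchberger's algorithm.
f_1 = 8*a - 2*b - 2, LT = a.
f_2 = a*b + 3*a, LT = a*b.

S(f_1,f_2): lcm = a*b. S = -3*a - 1/4*b**2 - 1/4*b.
  reduce S modulo (f_1, f_2):
  remainder -1/4*b**2 - b - 3/4 ≠ 0; add h_3 = -1/4*b**2 - b - 3/4 to the basis.

The other S-polynomials (S(f_1,h_3), S(f_2,h_3)) all reduce to 0 modulo the current basis, so we have a Gröbner basis.
Inter-reduce: drop elements whose leading term is divisible by another's, tail-reduce, and make monic.
Reduced Gröbner basis: {a - 1/4*b - 1/4, b**2 + 4*b + 3}.
Label its elements g_1 = a - 1/4*b - 1/4, g_2 = b**2 + 4*b + 3.

Reduce p = -2*a**2 - 5*a + 8*b**2 + 35*b + 28 modulo G:
  leading term a**2: subtract (-2*a)·g_1 from -2*a**2 - 5*a + 8*b**2 + 35*b + 28 → -1/2*a*b - 11/2*a + 8*b**2 + 35*b + 28
  leading term a*b: subtract (-1/2*b)·g_1 from -1/2*a*b - 11/2*a + 8*b**2 + 35*b + 28 → -11/2*a + 63/8*b**2 + 279/8*b + 28
  leading term a: subtract (-11/2)·g_1 from -11/2*a + 63/8*b**2 + 279/8*b + 28 → 63/8*b**2 + 67/2*b + 213/8
  leading term b**2: subtract (63/8)·g_2 from 63/8*b**2 + 67/2*b + 213/8 → 2*b + 3
  leading term b: no divisor's leading term divides it; move 2*b to the remainder.
  leading term 1: no divisor's leading term divides it; move 3 to the remainder.
  normal form = 2*b + 3.
The normal form is nonzero, so p ∉ I. Since p minus its normal form lies in I, I + (p) = I + (r) where r = 2*b + 3; decide whether this ideal is the whole ring.
Run Buchberger on G together with r (pairs among the g_i already reduce to 0 since G is a Gröbner basis):
g_1 = a - 1/4*b - 1/4, LT = a.
g_2 = b**2 + 4*b + 3, LT = b**2.
r = 2*b + 3, LT = b.

S(g_2,r): lcm = b**2. S = 5/2*b + 3.
  reduce S modulo (g_1, g_2, r):
  remainder -3/4 ≠ 0; add m_4 = -3/4 to the basis.

The other S-polynomials (S(g_1,g_2), S(g_1,r), S(g_1,m_4), S(g_2,m_4), S(r,m_4)) all reduce to 0 modulo the current basis, so we have a Gröbner basis.
Inter-reduce: drop elements whose leading term is divisible by another's, tail-reduce, and make monic.
Reduced Gröbner basis: {1}.
The reduced Gröbner basis of I + (p) is {1}: the ideal is the whole ring, so the enlarged system has no common solution — adjoining p is inconsistent.

Adjoining -2*a**2 - 5*a + 8*b**2 + 35*b + 28 makes the ideal the whole ring: the system is inconsistent.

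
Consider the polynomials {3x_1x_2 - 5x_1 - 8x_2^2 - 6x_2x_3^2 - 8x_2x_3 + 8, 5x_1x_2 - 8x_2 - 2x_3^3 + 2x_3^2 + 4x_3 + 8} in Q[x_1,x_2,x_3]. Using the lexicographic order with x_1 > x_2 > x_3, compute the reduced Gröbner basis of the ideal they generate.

G = {x_1 + 8/5x_2^2 + 6/5x_2x_3^2 + 8/5x_2x_3 - 24/25x_2 - 6/25x_3^3 + 6/25x_3^2 + 12/25x_3 - 16/25, x_2^3 + 3/4x_2^2x_3^2 + x_2^2x_3 - 3/5x_2^2 - 3/20x_2x_3^3 + 3/20x_2x_3^2 + 3/10x_2x_3 + 3/5x_2 + 1/4x_3^3 - 1/4x_3^2 - 1/2x_3 - 1}

f_1 = 3x_1x_2 - 5x_1 - 8x_2^2 - 6x_2x_3^2 - 8x_2x_3 + 8, LT = x_1x_2.
f_2 = 5x_1x_2 - 8x_2 - 2x_3^3 + 2x_3^2 + 4x_3 + 8, LT = x_1x_2.

S(f_1,f_2): lcm = x_1x_2. S = -5/3x_1 - 8/3x_2^2 - 2x_2x_3^2 - 8/3x_2x_3 + 8/5x_2 + 2/5x_3^3 - 2/5x_3^2 - 4/5x_3 + 16/15.
  reduce S modulo (f_1, f_2):
  remainder -5/3x_1 - 8/3x_2^2 - 2x_2x_3^2 - 8/3x_2x_3 + 8/5x_2 + 2/5x_3^3 - 2/5x_3^2 - 4/5x_3 + 16/15 ≠ 0; add g_3 = -5/3x_1 - 8/3x_2^2 - 2x_2x_3^2 - 8/3x_2x_3 + 8/5x_2 + 2/5x_3^3 - 2/5x_3^2 - 4/5x_3 + 16/15 to the basis.

S(f_1,g_3): lcm = x_1x_2. S = -5/3x_1 - 8/5x_2^3 - 6/5x_2^2x_3^2 - 8/5x_2^2x_3 - 128/75x_2^2 + 6/25x_2x_3^3 - 56/25x_2x_3^2 - 236/75x_2x_3 + 16/25x_2 + 8/3.
  reduce S modulo (f_1, f_2, g_3):
  remainder -8/5x_2^3 - 6/5x_2^2x_3^2 - 8/5x_2^2x_3 + 24/25x_2^2 + 6/25x_2x_3^3 - 6/25x_2x_3^2 - 12/25x_2x_3 - 24/25x_2 - 2/5x_3^3 + 2/5x_3^2 + 4/5x_3 + 8/5 ≠ 0; add g_4 = -8/5x_2^3 - 6/5x_2^2x_3^2 - 8/5x_2^2x_3 + 24/25x_2^2 + 6/25x_2x_3^3 - 6/25x_2x_3^2 - 12/25x_2x_3 - 24/25x_2 - 2/5x_3^3 + 2/5x_3^2 + 4/5x_3 + 8/5 to the basis.

The other S-polynomials (S(f_2,g_3), S(f_1,g_4), S(f_2,g_4), S(g_3,g_4)) all reduce to 0 modulo the current basis, so we have a Gröbner basis.
Inter-reduce: drop elements whose leading term is divisible by another's, tail-reduce, and make monic.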